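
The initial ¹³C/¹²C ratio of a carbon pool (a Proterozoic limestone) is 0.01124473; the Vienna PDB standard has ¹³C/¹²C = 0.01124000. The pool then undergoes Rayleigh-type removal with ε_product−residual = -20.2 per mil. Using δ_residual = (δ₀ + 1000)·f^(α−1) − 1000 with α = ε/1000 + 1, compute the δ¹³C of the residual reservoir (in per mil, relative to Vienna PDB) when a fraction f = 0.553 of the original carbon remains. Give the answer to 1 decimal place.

δ₀ = (0.01124473/0.01124000 − 1)×1000 = (1.000421 − 1)×1000 = 0.421 per mil
α − 1 = ε/1000 = -0.0202
f^(α−1) = 0.553^(-0.0202) = 1.012038
δ_res = (0.421 + 1000) × 1.012038 − 1000 = 1012.464 − 1000 = 12.46 per mil

12.5 per mil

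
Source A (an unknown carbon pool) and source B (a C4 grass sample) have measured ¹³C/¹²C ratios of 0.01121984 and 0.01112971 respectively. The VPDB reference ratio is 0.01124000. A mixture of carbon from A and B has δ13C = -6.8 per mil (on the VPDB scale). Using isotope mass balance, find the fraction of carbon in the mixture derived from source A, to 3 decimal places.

δ_A = (0.01121984/0.01124000 − 1)×1000 = (0.998206 − 1)×1000 = -1.794 per mil
δ_B = (0.01112971/0.01124000 − 1)×1000 = (0.990188 − 1)×1000 = -9.812 per mil
f_A = (δ_mix − δ_B)/(δ_A − δ_B) = (-6.8 − (-9.812))/(-1.794 − (-9.812))
f_A = 3.012 / 8.019 = 0.3757

0.376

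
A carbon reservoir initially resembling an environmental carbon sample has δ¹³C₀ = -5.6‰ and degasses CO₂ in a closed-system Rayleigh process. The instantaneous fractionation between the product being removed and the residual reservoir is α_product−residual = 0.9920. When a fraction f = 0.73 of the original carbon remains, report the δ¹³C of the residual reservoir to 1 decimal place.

Rayleigh residual: δ_res = (δ₀ + 1000)·f^(α−1) − 1000
α − 1 = -0.00800
f^(α−1) = 0.73^(-0.00800) = 1.002521
δ_res = (-5.6 + 1000) × 1.002521 − 1000 = 996.907 − 1000 = -3.09‰

-3.1‰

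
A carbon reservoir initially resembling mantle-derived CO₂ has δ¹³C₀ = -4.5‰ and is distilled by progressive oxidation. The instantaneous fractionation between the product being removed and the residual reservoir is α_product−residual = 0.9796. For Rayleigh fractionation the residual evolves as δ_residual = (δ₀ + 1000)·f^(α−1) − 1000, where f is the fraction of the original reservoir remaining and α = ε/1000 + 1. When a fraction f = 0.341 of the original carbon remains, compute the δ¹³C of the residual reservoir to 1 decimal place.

17.6‰

Rayleigh residual: δ_res = (δ₀ + 1000)·f^(α−1) − 1000
α − 1 = -0.02040
f^(α−1) = 0.341^(-0.02040) = 1.022190
δ_res = (-4.5 + 1000) × 1.022190 − 1000 = 1017.591 − 1000 = 17.59‰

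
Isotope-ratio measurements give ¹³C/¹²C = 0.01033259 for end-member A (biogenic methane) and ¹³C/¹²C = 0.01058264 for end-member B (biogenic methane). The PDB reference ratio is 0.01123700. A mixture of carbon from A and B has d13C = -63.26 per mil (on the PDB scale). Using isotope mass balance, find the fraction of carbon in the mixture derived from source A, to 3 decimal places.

δ_A = (0.01033259/0.01123700 − 1)×1000 = (0.919515 − 1)×1000 = -80.485 per mil
δ_B = (0.01058264/0.01123700 − 1)×1000 = (0.941767 − 1)×1000 = -58.233 per mil
f_A = (δ_mix − δ_B)/(δ_A − δ_B) = (-63.26 − (-58.233))/(-80.485 − (-58.233))
f_A = -5.027 / -22.252 = 0.2259

0.226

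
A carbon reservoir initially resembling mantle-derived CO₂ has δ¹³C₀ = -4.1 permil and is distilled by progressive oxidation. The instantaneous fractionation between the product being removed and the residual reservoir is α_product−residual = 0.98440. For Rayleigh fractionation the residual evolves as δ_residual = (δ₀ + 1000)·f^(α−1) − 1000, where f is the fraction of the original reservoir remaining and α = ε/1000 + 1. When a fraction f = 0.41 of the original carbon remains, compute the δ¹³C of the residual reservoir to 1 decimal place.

9.8 permil

Rayleigh residual: δ_res = (δ₀ + 1000)·f^(α−1) − 1000
α − 1 = -0.01560
f^(α−1) = 0.41^(-0.01560) = 1.014006
δ_res = (-4.1 + 1000) × 1.014006 − 1000 = 1009.849 − 1000 = 9.85 permil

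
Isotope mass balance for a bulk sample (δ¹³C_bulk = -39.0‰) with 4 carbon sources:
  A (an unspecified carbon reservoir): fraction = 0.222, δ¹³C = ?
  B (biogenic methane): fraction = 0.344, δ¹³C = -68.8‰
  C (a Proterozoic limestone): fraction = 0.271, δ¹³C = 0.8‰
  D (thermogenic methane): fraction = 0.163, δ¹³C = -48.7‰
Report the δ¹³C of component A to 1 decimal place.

Isotope mass balance: δ_bulk = Σ fᵢ·δᵢ.
-39.0 = 0.222×δ_A + 0.344×(-68.8) + 0.271×(0.8) + 0.163×(-48.7)
0.222·δ_A = -39.0 − (-31.388) = -7.612
δ_A = -7.612 / 0.222 = -34.29‰

-34.3‰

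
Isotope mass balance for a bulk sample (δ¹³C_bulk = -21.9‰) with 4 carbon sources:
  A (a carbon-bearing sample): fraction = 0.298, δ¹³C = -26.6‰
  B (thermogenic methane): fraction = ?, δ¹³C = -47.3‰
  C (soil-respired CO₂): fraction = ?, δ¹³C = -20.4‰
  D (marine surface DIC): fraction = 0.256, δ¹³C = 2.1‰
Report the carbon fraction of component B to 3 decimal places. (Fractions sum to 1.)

0.201

Let f_B and f_C be the unknown fractions; fractions sum to 1 so f_B + f_C = 0.446.
Mass balance: Σ fᵢ·δᵢ = δ_bulk ⇒ f_B·(-47.3) + f_C·(-20.4) = -21.9 − (-7.389) = -14.511
Substitute f_C = 0.446 − f_B:
f_B·(-47.3 − -20.4) = -14.511 − 0.446×(-20.4) = -5.412
f_B = -5.412 / -26.9 = 0.2012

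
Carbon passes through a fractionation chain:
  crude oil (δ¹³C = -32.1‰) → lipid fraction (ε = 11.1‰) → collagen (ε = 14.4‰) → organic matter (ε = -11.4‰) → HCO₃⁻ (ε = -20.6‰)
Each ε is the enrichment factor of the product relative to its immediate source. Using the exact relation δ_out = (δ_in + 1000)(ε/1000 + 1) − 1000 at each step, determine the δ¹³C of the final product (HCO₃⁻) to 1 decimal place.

-38.8‰

step 1: δ = (-32.10 + 1000)·(11.1/1000 + 1) − 1000 = -21.36‰
step 2: δ = (-21.36 + 1000)·(14.4/1000 + 1) − 1000 = -7.26‰
step 3: δ = (-7.26 + 1000)·(-11.4/1000 + 1) − 1000 = -18.58‰
step 4: δ = (-18.58 + 1000)·(-20.6/1000 + 1) − 1000 = -38.80‰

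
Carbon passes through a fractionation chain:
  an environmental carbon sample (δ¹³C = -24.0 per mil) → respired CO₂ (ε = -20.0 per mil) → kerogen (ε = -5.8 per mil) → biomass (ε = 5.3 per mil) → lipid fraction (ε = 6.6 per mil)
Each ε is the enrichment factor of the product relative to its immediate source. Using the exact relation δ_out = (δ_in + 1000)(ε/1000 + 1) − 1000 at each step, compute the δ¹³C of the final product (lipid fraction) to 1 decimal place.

-37.7 per mil

step 1: δ = (-24.00 + 1000)·(-20.0/1000 + 1) − 1000 = -43.52 per mil
step 2: δ = (-43.52 + 1000)·(-5.8/1000 + 1) − 1000 = -49.07 per mil
step 3: δ = (-49.07 + 1000)·(5.3/1000 + 1) − 1000 = -44.03 per mil
step 4: δ = (-44.03 + 1000)·(6.6/1000 + 1) − 1000 = -37.72 per mil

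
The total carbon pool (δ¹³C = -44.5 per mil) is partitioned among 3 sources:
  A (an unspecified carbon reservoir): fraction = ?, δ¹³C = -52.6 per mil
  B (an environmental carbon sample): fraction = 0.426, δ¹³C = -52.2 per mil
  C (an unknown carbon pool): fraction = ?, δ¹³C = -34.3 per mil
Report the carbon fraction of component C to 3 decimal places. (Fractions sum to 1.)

0.433

Let f_C and f_A be the unknown fractions; fractions sum to 1 so f_C + f_A = 0.574.
Mass balance: Σ fᵢ·δᵢ = δ_bulk ⇒ f_C·(-34.3) + f_A·(-52.6) = -44.5 − (-22.237) = -22.263
Substitute f_A = 0.574 − f_C:
f_C·(-34.3 − -52.6) = -22.263 − 0.574×(-52.6) = 7.930
f_C = 7.930 / 18.3 = 0.4333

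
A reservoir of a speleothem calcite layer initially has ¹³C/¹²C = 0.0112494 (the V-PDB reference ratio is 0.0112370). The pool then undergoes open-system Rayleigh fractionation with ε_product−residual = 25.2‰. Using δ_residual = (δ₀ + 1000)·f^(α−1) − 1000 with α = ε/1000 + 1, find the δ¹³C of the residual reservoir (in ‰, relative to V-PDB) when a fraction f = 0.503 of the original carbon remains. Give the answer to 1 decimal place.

δ₀ = (0.0112494/0.0112370 − 1)×1000 = (1.001103 − 1)×1000 = 1.103‰
α − 1 = ε/1000 = 0.0252
f^(α−1) = 0.503^(0.0252) = 0.982833
δ_res = (1.103 + 1000) × 0.982833 − 1000 = 983.917 − 1000 = -16.08‰

-16.1‰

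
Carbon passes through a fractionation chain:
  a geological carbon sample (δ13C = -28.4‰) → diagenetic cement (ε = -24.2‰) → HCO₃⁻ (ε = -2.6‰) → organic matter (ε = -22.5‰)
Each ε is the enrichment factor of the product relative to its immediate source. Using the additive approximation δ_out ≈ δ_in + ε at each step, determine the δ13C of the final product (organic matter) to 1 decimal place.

step 1: δ ≈ -28.4 + (-24.2) = -52.6‰
step 2: δ ≈ -52.6 + (-2.6) = -55.2‰
step 3: δ ≈ -55.2 + (-22.5) = -77.7‰

-77.7‰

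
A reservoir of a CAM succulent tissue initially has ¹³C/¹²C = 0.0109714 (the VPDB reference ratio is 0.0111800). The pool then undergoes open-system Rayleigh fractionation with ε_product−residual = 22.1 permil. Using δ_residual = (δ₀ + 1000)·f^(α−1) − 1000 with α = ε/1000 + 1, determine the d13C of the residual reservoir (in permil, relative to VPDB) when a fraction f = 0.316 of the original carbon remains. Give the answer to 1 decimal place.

δ₀ = (0.0109714/0.0111800 − 1)×1000 = (0.981342 − 1)×1000 = -18.658 permil
α − 1 = ε/1000 = 0.0221
f^(α−1) = 0.316^(0.0221) = 0.974862
δ_res = (-18.658 + 1000) × 0.974862 − 1000 = 956.673 − 1000 = -43.33 permil

-43.3 permil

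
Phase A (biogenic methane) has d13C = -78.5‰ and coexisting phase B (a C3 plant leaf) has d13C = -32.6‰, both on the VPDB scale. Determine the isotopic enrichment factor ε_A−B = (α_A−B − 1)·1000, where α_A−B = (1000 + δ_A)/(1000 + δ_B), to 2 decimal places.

α_A−B = (1000 + -78.5) / (1000 + -32.6) = 921.5 / 967.4 = 0.952553
ε_A−B = (0.952553 − 1) × 1000 = -47.447‰
(The approximation ε ≈ δ_A − δ_B would give -45.9‰.)

-47.45‰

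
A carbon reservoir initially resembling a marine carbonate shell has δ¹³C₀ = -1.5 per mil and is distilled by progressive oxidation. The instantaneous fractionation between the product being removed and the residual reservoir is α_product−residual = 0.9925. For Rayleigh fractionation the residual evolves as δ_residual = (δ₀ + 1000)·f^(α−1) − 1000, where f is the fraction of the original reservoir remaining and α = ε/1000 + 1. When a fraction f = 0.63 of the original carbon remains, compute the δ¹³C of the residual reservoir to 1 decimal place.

2.0 per mil

Rayleigh residual: δ_res = (δ₀ + 1000)·f^(α−1) − 1000
α − 1 = -0.00750
f^(α−1) = 0.63^(-0.00750) = 1.003471
δ_res = (-1.5 + 1000) × 1.003471 − 1000 = 1001.966 − 1000 = 1.97 per mil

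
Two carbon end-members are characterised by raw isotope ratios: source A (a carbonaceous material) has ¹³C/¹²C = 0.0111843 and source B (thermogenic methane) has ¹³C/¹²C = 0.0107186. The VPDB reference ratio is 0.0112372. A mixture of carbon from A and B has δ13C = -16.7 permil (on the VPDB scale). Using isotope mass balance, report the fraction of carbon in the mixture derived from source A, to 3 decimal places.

δ_A = (0.0111843/0.0112372 − 1)×1000 = (0.995292 − 1)×1000 = -4.708 permil
δ_B = (0.0107186/0.0112372 − 1)×1000 = (0.953850 − 1)×1000 = -46.150 permil
f_A = (δ_mix − δ_B)/(δ_A − δ_B) = (-16.7 − (-46.150))/(-4.708 − (-46.150))
f_A = 29.450 / 41.443 = 0.7106

0.711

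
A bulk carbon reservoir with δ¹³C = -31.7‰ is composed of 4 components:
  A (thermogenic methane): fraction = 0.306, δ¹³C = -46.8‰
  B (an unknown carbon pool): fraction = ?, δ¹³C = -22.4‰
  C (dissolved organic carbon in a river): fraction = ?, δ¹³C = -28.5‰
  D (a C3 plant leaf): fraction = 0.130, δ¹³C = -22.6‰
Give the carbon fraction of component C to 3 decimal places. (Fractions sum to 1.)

Let f_C and f_B be the unknown fractions; fractions sum to 1 so f_C + f_B = 0.564.
Mass balance: Σ fᵢ·δᵢ = δ_bulk ⇒ f_C·(-28.5) + f_B·(-22.4) = -31.7 − (-17.259) = -14.441
Substitute f_B = 0.564 − f_C:
f_C·(-28.5 − -22.4) = -14.441 − 0.564×(-22.4) = -1.808
f_C = -1.808 / -6.1 = 0.2963

0.296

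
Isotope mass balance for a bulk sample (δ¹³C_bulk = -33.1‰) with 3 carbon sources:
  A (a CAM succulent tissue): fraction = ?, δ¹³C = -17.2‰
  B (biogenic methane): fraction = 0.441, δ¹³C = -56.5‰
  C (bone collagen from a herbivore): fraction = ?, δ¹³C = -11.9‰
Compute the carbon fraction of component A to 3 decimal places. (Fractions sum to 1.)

0.289

Let f_A and f_C be the unknown fractions; fractions sum to 1 so f_A + f_C = 0.559.
Mass balance: Σ fᵢ·δᵢ = δ_bulk ⇒ f_A·(-17.2) + f_C·(-11.9) = -33.1 − (-24.916) = -8.184
Substitute f_C = 0.559 − f_A:
f_A·(-17.2 − -11.9) = -8.184 − 0.559×(-11.9) = -1.531
f_A = -1.531 / -5.3 = 0.2889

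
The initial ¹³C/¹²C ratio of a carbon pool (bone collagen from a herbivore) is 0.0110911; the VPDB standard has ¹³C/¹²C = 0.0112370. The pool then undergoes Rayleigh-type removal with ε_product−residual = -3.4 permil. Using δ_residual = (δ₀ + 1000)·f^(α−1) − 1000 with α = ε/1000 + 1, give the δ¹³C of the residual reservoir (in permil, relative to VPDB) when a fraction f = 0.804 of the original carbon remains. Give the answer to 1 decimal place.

-12.3 permil

δ₀ = (0.0110911/0.0112370 − 1)×1000 = (0.987016 − 1)×1000 = -12.984 permil
α − 1 = ε/1000 = -0.0034
f^(α−1) = 0.804^(-0.0034) = 1.000742
δ_res = (-12.984 + 1000) × 1.000742 − 1000 = 987.748 − 1000 = -12.25 permil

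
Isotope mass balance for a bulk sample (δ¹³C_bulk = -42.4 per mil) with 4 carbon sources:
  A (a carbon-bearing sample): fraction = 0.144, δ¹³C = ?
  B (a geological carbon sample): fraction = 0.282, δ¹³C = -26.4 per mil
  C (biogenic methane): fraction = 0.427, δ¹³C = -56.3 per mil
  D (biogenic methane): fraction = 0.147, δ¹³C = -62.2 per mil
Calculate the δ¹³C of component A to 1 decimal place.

Isotope mass balance: δ_bulk = Σ fᵢ·δᵢ.
-42.4 = 0.144×δ_A + 0.282×(-26.4) + 0.427×(-56.3) + 0.147×(-62.2)
0.144·δ_A = -42.4 − (-40.628) = -1.772
δ_A = -1.772 / 0.144 = -12.30 per mil

-12.3 per mil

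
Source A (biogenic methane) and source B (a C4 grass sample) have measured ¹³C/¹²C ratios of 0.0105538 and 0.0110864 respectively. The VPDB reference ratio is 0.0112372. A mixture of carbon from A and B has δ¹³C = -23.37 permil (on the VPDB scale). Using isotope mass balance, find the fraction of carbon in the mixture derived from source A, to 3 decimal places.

δ_A = (0.0105538/0.0112372 − 1)×1000 = (0.939184 − 1)×1000 = -60.816 permil
δ_B = (0.0110864/0.0112372 − 1)×1000 = (0.986580 − 1)×1000 = -13.420 permil
f_A = (δ_mix − δ_B)/(δ_A − δ_B) = (-23.37 − (-13.420))/(-60.816 − (-13.420))
f_A = -9.950 / -47.396 = 0.2099

0.210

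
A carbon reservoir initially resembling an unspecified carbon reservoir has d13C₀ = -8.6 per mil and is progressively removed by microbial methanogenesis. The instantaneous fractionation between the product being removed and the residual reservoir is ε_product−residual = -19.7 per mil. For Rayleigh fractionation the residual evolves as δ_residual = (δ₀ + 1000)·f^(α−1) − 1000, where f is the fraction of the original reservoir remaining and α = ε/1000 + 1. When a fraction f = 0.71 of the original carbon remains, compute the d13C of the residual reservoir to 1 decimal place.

-1.9 per mil

Rayleigh residual: δ_res = (δ₀ + 1000)·f^(α−1) − 1000
α = ε/1000 + 1 = 0.98030, so α − 1 = -0.01970
f^(α−1) = 0.71^(-0.01970) = 1.006770
δ_res = (-8.6 + 1000) × 1.006770 − 1000 = 998.112 − 1000 = -1.89 per mil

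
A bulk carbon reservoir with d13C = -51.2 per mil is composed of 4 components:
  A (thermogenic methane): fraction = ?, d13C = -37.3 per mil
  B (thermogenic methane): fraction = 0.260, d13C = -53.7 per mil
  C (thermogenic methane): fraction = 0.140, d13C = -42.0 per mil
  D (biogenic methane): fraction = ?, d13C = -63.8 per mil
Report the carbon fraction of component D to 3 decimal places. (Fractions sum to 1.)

Let f_D and f_A be the unknown fractions; fractions sum to 1 so f_D + f_A = 0.600.
Mass balance: Σ fᵢ·δᵢ = δ_bulk ⇒ f_D·(-63.8) + f_A·(-37.3) = -51.2 − (-19.842) = -31.358
Substitute f_A = 0.600 − f_D:
f_D·(-63.8 − -37.3) = -31.358 − 0.600×(-37.3) = -8.978
f_D = -8.978 / -26.5 = 0.3388

0.339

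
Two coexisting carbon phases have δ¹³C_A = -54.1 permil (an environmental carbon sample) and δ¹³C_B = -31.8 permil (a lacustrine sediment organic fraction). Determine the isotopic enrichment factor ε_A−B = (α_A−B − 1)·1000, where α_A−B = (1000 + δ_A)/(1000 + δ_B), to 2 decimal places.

-23.03 permil

α_A−B = (1000 + -54.1) / (1000 + -31.8) = 945.9 / 968.2 = 0.976968
ε_A−B = (0.976968 − 1) × 1000 = -23.032 permil
(The approximation ε ≈ δ_A − δ_B would give -22.3 permil.)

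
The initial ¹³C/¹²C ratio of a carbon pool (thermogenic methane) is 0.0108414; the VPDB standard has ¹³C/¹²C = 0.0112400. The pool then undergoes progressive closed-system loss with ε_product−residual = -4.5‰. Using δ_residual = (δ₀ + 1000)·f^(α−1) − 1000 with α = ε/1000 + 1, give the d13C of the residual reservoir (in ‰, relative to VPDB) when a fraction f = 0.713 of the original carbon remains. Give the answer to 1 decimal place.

-34.0‰

δ₀ = (0.0108414/0.0112400 − 1)×1000 = (0.964537 − 1)×1000 = -35.463‰
α − 1 = ε/1000 = -0.0045
f^(α−1) = 0.713^(-0.0045) = 1.001523
δ_res = (-35.463 + 1000) × 1.001523 − 1000 = 966.007 − 1000 = -33.99‰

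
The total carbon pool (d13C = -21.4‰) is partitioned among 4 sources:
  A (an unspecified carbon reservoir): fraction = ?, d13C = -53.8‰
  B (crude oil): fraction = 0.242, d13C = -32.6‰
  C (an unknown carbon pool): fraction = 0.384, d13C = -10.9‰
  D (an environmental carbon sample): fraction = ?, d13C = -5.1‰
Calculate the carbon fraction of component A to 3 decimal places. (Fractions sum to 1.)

0.152

Let f_A and f_D be the unknown fractions; fractions sum to 1 so f_A + f_D = 0.374.
Mass balance: Σ fᵢ·δᵢ = δ_bulk ⇒ f_A·(-53.8) + f_D·(-5.1) = -21.4 − (-12.075) = -9.325
Substitute f_D = 0.374 − f_A:
f_A·(-53.8 − -5.1) = -9.325 − 0.374×(-5.1) = -7.418
f_A = -7.418 / -48.7 = 0.1523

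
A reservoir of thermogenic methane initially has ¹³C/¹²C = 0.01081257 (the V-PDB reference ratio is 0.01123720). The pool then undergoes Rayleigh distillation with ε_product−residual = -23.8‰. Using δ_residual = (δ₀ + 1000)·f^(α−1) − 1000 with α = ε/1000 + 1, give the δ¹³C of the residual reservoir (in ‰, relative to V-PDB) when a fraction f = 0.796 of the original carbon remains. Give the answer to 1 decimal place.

-32.5‰

δ₀ = (0.01081257/0.01123720 − 1)×1000 = (0.962212 − 1)×1000 = -37.788‰
α − 1 = ε/1000 = -0.0238
f^(α−1) = 0.796^(-0.0238) = 1.005445
δ_res = (-37.788 + 1000) × 1.005445 − 1000 = 967.451 − 1000 = -32.55‰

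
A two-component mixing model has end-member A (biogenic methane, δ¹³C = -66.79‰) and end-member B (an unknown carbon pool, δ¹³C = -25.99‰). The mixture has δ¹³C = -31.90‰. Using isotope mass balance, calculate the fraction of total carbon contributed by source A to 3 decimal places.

δ_mix = f_A·δ_A + (1 − f_A)·δ_B  ⇒  f_A = (δ_mix − δ_B)/(δ_A − δ_B)
f_A = (-31.90 − (-25.99)) / (-66.79 − (-25.99))
f_A = -5.91 / -40.80 = 0.1449

0.145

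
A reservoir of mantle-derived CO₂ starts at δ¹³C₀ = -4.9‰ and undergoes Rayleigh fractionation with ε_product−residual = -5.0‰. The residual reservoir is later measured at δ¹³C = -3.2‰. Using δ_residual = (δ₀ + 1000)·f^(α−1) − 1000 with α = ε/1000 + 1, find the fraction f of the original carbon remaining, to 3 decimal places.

0.711

α − 1 = ε/1000 = -0.0050
(δ_res + 1000)/(δ₀ + 1000) = (-3.2 + 1000)/(-4.9 + 1000) = 996.8/995.1 = 1.001708
f = 1.001708^(1/-0.0050) = exp(ln(1.001708)/-0.0050) = exp(0.00171/-0.0050)
f = exp(-0.3414) = 0.7108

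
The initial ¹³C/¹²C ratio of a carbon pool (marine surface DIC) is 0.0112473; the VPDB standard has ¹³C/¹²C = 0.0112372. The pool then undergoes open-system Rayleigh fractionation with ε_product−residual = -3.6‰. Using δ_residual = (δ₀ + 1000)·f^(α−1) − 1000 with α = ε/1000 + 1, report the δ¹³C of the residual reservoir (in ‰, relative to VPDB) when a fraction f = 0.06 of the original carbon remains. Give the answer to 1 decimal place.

11.1‰

δ₀ = (0.0112473/0.0112372 − 1)×1000 = (1.000899 − 1)×1000 = 0.899‰
α − 1 = ε/1000 = -0.0036
f^(α−1) = 0.06^(-0.0036) = 1.010180
δ_res = (0.899 + 1000) × 1.010180 − 1000 = 1011.088 − 1000 = 11.09‰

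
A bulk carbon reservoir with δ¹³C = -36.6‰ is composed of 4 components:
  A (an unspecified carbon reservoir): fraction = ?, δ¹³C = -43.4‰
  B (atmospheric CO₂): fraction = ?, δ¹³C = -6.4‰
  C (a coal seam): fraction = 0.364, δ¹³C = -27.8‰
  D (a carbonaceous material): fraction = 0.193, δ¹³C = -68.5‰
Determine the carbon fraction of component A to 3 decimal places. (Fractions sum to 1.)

0.282

Let f_A and f_B be the unknown fractions; fractions sum to 1 so f_A + f_B = 0.443.
Mass balance: Σ fᵢ·δᵢ = δ_bulk ⇒ f_A·(-43.4) + f_B·(-6.4) = -36.6 − (-23.340) = -13.260
Substitute f_B = 0.443 − f_A:
f_A·(-43.4 − -6.4) = -13.260 − 0.443×(-6.4) = -10.425
f_A = -10.425 / -37.0 = 0.2818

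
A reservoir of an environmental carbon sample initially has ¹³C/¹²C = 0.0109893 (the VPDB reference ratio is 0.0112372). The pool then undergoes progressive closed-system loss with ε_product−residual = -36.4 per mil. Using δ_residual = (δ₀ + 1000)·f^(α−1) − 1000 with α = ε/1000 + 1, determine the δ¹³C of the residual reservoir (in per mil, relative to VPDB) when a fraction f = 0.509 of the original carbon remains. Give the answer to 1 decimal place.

δ₀ = (0.0109893/0.0112372 − 1)×1000 = (0.977939 − 1)×1000 = -22.061 per mil
α − 1 = ε/1000 = -0.0364
f^(α−1) = 0.509^(-0.0364) = 1.024886
δ_res = (-22.061 + 1000) × 1.024886 − 1000 = 1002.276 − 1000 = 2.28 per mil

2.3 per mil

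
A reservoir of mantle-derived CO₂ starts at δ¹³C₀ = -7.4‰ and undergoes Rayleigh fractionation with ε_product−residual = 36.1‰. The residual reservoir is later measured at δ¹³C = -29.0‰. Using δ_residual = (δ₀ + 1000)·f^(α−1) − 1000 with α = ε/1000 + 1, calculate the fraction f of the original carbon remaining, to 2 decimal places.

0.54

α − 1 = ε/1000 = 0.0361
(δ_res + 1000)/(δ₀ + 1000) = (-29.0 + 1000)/(-7.4 + 1000) = 971.0/992.6 = 0.978239
f = 0.978239^(1/0.0361) = exp(ln(0.978239)/0.0361) = exp(-0.02200/0.0361)
f = exp(-0.6095) = 0.5436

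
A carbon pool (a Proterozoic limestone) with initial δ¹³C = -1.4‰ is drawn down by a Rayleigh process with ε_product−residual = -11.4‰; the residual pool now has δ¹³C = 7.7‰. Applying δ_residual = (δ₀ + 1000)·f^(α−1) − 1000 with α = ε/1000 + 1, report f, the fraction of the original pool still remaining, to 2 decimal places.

0.45

α − 1 = ε/1000 = -0.0114
(δ_res + 1000)/(δ₀ + 1000) = (7.7 + 1000)/(-1.4 + 1000) = 1007.7/998.6 = 1.009113
f = 1.009113^(1/-0.0114) = exp(ln(1.009113)/-0.0114) = exp(0.00907/-0.0114)
f = exp(-0.7957) = 0.4512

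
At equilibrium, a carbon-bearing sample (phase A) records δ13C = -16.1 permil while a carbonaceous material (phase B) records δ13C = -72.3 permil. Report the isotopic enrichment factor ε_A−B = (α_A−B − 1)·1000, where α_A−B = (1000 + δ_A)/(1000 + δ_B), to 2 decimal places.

α_A−B = (1000 + -16.1) / (1000 + -72.3) = 983.9 / 927.7 = 1.060580
ε_A−B = (1.060580 − 1) × 1000 = 60.580 permil
(The approximation ε ≈ δ_A − δ_B would give 56.2 permil.)

60.58 permil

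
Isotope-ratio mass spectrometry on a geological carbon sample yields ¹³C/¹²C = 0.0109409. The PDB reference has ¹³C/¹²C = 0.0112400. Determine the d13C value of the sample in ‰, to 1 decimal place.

-26.6‰

d13C = (R_sample / R_standard − 1) × 1000
R_sample / R_standard = 0.0109409 / 0.0112400 = 0.973390
d13C = (0.973390 − 1) × 1000 = -26.61‰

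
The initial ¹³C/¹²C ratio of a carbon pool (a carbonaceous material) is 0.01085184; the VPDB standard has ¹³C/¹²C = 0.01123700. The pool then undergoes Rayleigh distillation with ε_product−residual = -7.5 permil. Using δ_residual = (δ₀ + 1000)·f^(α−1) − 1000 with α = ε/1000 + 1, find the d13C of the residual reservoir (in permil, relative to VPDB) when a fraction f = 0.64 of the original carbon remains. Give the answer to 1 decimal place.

-31.0 permil

δ₀ = (0.01085184/0.01123700 − 1)×1000 = (0.965724 − 1)×1000 = -34.276 permil
α − 1 = ε/1000 = -0.0075
f^(α−1) = 0.64^(-0.0075) = 1.003353
δ_res = (-34.276 + 1000) × 1.003353 − 1000 = 968.962 − 1000 = -31.04 permil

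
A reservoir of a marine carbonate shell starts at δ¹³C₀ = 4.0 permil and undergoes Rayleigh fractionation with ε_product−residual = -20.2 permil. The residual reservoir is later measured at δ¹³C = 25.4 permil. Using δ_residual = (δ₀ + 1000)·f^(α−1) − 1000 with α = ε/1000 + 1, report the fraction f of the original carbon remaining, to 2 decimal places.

α − 1 = ε/1000 = -0.0202
(δ_res + 1000)/(δ₀ + 1000) = (25.4 + 1000)/(4.0 + 1000) = 1025.4/1004.0 = 1.021315
f = 1.021315^(1/-0.0202) = exp(ln(1.021315)/-0.0202) = exp(0.02109/-0.0202)
f = exp(-1.0441) = 0.3520

0.35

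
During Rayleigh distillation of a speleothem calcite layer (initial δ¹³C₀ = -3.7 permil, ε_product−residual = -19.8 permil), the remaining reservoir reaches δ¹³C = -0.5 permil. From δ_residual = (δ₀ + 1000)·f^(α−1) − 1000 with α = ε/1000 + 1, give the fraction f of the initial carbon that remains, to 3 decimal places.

0.850

α − 1 = ε/1000 = -0.0198
(δ_res + 1000)/(δ₀ + 1000) = (-0.5 + 1000)/(-3.7 + 1000) = 999.5/996.3 = 1.003212
f = 1.003212^(1/-0.0198) = exp(ln(1.003212)/-0.0198) = exp(0.00321/-0.0198)
f = exp(-0.1620) = 0.8505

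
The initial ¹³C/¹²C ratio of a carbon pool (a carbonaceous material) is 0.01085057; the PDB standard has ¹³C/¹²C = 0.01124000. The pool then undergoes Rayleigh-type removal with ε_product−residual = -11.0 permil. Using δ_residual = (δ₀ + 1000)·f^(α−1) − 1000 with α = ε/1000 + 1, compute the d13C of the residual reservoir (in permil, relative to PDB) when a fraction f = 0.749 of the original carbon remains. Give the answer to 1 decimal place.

-31.6 permil

δ₀ = (0.01085057/0.01124000 − 1)×1000 = (0.965353 − 1)×1000 = -34.647 permil
α − 1 = ε/1000 = -0.0110
f^(α−1) = 0.749^(-0.0110) = 1.003184
δ_res = (-34.647 + 1000) × 1.003184 − 1000 = 968.427 − 1000 = -31.57 permil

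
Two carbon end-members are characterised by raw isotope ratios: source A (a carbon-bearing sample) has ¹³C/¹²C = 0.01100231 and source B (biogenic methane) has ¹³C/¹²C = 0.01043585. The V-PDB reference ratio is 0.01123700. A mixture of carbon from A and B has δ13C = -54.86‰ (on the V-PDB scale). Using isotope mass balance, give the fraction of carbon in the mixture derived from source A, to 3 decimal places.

δ_A = (0.01100231/0.01123700 − 1)×1000 = (0.979115 − 1)×1000 = -20.885‰
δ_B = (0.01043585/0.01123700 − 1)×1000 = (0.928704 − 1)×1000 = -71.296‰
f_A = (δ_mix − δ_B)/(δ_A − δ_B) = (-54.86 − (-71.296))/(-20.885 − (-71.296))
f_A = 16.436 / 50.410 = 0.3260

0.326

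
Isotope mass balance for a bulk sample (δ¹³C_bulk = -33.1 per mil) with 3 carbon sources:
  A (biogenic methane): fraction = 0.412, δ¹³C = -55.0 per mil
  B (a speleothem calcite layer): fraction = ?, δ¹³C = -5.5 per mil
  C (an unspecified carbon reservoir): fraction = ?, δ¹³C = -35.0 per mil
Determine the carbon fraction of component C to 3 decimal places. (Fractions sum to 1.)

Let f_C and f_B be the unknown fractions; fractions sum to 1 so f_C + f_B = 0.588.
Mass balance: Σ fᵢ·δᵢ = δ_bulk ⇒ f_C·(-35.0) + f_B·(-5.5) = -33.1 − (-22.660) = -10.440
Substitute f_B = 0.588 − f_C:
f_C·(-35.0 − -5.5) = -10.440 − 0.588×(-5.5) = -7.206
f_C = -7.206 / -29.5 = 0.2443

0.244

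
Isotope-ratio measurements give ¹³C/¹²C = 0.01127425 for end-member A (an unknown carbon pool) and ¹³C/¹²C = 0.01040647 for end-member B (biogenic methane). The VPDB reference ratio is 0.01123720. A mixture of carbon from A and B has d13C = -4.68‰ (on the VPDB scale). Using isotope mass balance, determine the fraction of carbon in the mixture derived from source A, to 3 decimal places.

δ_A = (0.01127425/0.01123720 − 1)×1000 = (1.003297 − 1)×1000 = 3.297‰
δ_B = (0.01040647/0.01123720 − 1)×1000 = (0.926073 − 1)×1000 = -73.927‰
f_A = (δ_mix − δ_B)/(δ_A − δ_B) = (-4.68 − (-73.927))/(3.297 − (-73.927))
f_A = 69.247 / 77.224 = 0.8967

0.897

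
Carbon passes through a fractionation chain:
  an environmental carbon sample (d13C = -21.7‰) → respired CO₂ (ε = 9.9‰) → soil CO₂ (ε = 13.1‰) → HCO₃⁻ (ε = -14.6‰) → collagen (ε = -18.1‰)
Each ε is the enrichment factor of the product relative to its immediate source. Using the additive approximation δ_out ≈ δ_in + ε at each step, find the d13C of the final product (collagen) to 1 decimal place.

-31.4‰

step 1: δ ≈ -21.7 + (9.9) = -11.8‰
step 2: δ ≈ -11.8 + (13.1) = 1.3‰
step 3: δ ≈ 1.3 + (-14.6) = -13.3‰
step 4: δ ≈ -13.3 + (-18.1) = -31.4‰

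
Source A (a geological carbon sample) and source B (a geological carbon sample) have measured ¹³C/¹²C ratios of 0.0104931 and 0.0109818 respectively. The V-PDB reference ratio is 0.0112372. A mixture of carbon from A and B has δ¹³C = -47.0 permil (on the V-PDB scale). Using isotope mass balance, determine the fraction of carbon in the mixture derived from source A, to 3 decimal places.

0.558

δ_A = (0.0104931/0.0112372 − 1)×1000 = (0.933782 − 1)×1000 = -66.218 permil
δ_B = (0.0109818/0.0112372 − 1)×1000 = (0.977272 − 1)×1000 = -22.728 permil
f_A = (δ_mix − δ_B)/(δ_A − δ_B) = (-47.0 − (-22.728))/(-66.218 − (-22.728))
f_A = -24.272 / -43.489 = 0.5581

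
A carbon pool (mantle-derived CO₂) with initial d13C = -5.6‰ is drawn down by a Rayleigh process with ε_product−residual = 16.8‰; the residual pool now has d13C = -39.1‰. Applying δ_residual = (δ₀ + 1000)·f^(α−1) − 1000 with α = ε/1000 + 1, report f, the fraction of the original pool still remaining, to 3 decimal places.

0.130

α − 1 = ε/1000 = 0.0168
(δ_res + 1000)/(δ₀ + 1000) = (-39.1 + 1000)/(-5.6 + 1000) = 960.9/994.4 = 0.966311
f = 0.966311^(1/0.0168) = exp(ln(0.966311)/0.0168) = exp(-0.03427/0.0168)
f = exp(-2.0398) = 0.1301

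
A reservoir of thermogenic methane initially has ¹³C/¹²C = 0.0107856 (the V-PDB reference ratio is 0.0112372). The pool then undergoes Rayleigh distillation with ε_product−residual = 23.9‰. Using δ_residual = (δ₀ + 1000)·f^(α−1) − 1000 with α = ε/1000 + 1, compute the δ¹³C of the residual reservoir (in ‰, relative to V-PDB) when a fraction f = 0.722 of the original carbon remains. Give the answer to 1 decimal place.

δ₀ = (0.0107856/0.0112372 − 1)×1000 = (0.959812 − 1)×1000 = -40.188‰
α − 1 = ε/1000 = 0.0239
f^(α−1) = 0.722^(0.0239) = 0.992245
δ_res = (-40.188 + 1000) × 0.992245 − 1000 = 952.369 − 1000 = -47.63‰

-47.6‰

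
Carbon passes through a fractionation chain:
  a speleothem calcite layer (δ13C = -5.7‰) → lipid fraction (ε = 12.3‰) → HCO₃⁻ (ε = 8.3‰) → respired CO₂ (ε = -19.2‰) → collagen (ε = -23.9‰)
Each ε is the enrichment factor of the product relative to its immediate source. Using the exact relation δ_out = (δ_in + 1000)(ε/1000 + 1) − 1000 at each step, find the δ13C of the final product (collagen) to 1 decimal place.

-28.4‰

step 1: δ = (-5.70 + 1000)·(12.3/1000 + 1) − 1000 = 6.53‰
step 2: δ = (6.53 + 1000)·(8.3/1000 + 1) − 1000 = 14.88‰
step 3: δ = (14.88 + 1000)·(-19.2/1000 + 1) − 1000 = -4.60‰
step 4: δ = (-4.60 + 1000)·(-23.9/1000 + 1) − 1000 = -28.39‰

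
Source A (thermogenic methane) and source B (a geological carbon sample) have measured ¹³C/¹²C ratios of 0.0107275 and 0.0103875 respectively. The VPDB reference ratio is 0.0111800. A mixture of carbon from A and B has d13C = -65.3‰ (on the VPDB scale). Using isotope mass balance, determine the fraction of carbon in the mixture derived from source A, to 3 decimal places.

δ_A = (0.0107275/0.0111800 − 1)×1000 = (0.959526 − 1)×1000 = -40.474‰
δ_B = (0.0103875/0.0111800 − 1)×1000 = (0.929114 − 1)×1000 = -70.886‰
f_A = (δ_mix − δ_B)/(δ_A − δ_B) = (-65.3 − (-70.886))/(-40.474 − (-70.886))
f_A = 5.586 / 30.411 = 0.1837

0.184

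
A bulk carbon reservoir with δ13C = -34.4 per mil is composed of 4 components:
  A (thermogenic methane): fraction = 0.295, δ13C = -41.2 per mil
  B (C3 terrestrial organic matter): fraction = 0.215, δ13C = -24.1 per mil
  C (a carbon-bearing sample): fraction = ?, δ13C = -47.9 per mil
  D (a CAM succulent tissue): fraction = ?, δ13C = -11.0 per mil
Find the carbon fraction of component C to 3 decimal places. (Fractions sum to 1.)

0.316

Let f_C and f_D be the unknown fractions; fractions sum to 1 so f_C + f_D = 0.490.
Mass balance: Σ fᵢ·δᵢ = δ_bulk ⇒ f_C·(-47.9) + f_D·(-11.0) = -34.4 − (-17.335) = -17.064
Substitute f_D = 0.490 − f_C:
f_C·(-47.9 − -11.0) = -17.064 − 0.490×(-11.0) = -11.674
f_C = -11.674 / -36.9 = 0.3164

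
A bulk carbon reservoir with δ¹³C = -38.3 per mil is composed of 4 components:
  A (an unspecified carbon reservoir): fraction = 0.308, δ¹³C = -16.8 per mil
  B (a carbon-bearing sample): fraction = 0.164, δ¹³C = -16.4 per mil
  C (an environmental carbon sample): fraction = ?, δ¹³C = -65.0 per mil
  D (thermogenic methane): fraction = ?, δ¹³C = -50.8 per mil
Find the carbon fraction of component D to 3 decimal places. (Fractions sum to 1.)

Let f_D and f_C be the unknown fractions; fractions sum to 1 so f_D + f_C = 0.528.
Mass balance: Σ fᵢ·δᵢ = δ_bulk ⇒ f_D·(-50.8) + f_C·(-65.0) = -38.3 − (-7.864) = -30.436
Substitute f_C = 0.528 − f_D:
f_D·(-50.8 − -65.0) = -30.436 − 0.528×(-65.0) = 3.884
f_D = 3.884 / 14.2 = 0.2735

0.274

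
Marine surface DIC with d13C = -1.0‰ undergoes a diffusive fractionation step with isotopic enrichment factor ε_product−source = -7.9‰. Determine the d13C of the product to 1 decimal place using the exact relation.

-8.9‰

To first order, δ_product ≈ δ_source + ε = -8.9‰.
Exactly, δ_product = (δ_source + 1000)·(ε/1000 + 1) − 1000.
δ_product = (-1.0 + 1000) × (-7.9/1000 + 1) − 1000
δ_product = -8.89‰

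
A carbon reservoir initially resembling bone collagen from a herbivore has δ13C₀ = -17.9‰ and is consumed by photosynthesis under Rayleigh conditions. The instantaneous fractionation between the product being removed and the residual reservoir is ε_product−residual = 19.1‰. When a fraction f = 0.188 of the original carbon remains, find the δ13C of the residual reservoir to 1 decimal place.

Rayleigh residual: δ_res = (δ₀ + 1000)·f^(α−1) − 1000
α = ε/1000 + 1 = 1.01910, so α − 1 = 0.01910
f^(α−1) = 0.188^(0.01910) = 0.968582
δ_res = (-17.9 + 1000) × 0.968582 − 1000 = 951.244 − 1000 = -48.76‰

-48.8‰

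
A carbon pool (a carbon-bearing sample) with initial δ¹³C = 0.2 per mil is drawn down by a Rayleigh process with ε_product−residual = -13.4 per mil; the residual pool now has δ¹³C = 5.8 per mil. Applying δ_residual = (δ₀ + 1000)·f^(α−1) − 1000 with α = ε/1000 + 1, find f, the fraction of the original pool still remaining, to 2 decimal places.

α − 1 = ε/1000 = -0.0134
(δ_res + 1000)/(δ₀ + 1000) = (5.8 + 1000)/(0.2 + 1000) = 1005.8/1000.2 = 1.005599
f = 1.005599^(1/-0.0134) = exp(ln(1.005599)/-0.0134) = exp(0.00558/-0.0134)
f = exp(-0.4167) = 0.6592

0.66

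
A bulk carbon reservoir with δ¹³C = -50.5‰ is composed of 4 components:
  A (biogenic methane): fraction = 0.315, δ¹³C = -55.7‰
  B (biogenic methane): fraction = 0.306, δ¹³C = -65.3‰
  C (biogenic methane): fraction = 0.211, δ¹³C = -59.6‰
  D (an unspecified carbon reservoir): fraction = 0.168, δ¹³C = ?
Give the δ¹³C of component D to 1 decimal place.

Isotope mass balance: δ_bulk = Σ fᵢ·δᵢ.
-50.5 = 0.315×(-55.7) + 0.306×(-65.3) + 0.211×(-59.6) + 0.168×δ_D
0.168·δ_D = -50.5 − (-50.103) = -0.397
δ_D = -0.397 / 0.168 = -2.36‰

-2.4‰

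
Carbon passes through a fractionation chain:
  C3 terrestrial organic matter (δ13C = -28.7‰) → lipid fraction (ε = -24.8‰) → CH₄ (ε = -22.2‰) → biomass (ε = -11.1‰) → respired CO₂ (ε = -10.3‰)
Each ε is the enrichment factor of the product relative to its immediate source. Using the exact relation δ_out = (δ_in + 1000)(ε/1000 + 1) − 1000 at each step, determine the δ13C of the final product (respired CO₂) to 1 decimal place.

-93.5‰

step 1: δ = (-28.70 + 1000)·(-24.8/1000 + 1) − 1000 = -52.79‰
step 2: δ = (-52.79 + 1000)·(-22.2/1000 + 1) − 1000 = -73.82‰
step 3: δ = (-73.82 + 1000)·(-11.1/1000 + 1) − 1000 = -84.10‰
step 4: δ = (-84.10 + 1000)·(-10.3/1000 + 1) − 1000 = -93.53‰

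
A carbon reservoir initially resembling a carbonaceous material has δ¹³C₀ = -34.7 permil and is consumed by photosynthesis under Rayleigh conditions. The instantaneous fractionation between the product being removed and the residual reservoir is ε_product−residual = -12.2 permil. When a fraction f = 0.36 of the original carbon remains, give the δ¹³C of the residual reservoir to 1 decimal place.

Rayleigh residual: δ_res = (δ₀ + 1000)·f^(α−1) − 1000
α = ε/1000 + 1 = 0.98780, so α − 1 = -0.01220
f^(α−1) = 0.36^(-0.01220) = 1.012542
δ_res = (-34.7 + 1000) × 1.012542 − 1000 = 977.407 − 1000 = -22.59 permil

-22.6 permil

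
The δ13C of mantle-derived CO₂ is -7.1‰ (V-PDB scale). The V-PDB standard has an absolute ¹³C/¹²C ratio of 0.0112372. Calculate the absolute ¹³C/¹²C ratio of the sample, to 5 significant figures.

R_sample = R_standard × (δ13C/1000 + 1)
R_sample = 0.0112372 × (-7.1/1000 + 1) = 0.0112372 × 0.992900
R_sample = 0.0111574

0.011157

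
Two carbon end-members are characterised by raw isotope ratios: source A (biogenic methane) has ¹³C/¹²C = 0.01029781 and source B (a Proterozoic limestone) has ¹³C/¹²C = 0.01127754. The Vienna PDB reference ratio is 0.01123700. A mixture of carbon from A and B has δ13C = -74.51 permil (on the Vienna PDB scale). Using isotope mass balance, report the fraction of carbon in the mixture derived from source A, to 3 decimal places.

δ_A = (0.01029781/0.01123700 − 1)×1000 = (0.916420 − 1)×1000 = -83.580 permil
δ_B = (0.01127754/0.01123700 − 1)×1000 = (1.003608 − 1)×1000 = 3.608 permil
f_A = (δ_mix − δ_B)/(δ_A − δ_B) = (-74.51 − (3.608))/(-83.580 − (3.608))
f_A = -78.118 / -87.188 = 0.8960

0.896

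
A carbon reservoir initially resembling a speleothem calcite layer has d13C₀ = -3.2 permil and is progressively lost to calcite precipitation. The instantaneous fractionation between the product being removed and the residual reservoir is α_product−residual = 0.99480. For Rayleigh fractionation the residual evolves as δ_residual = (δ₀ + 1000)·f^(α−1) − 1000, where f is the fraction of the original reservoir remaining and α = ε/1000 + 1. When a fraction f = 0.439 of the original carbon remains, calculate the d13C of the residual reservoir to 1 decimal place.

Rayleigh residual: δ_res = (δ₀ + 1000)·f^(α−1) − 1000
α − 1 = -0.00520
f^(α−1) = 0.439^(-0.00520) = 1.004290
δ_res = (-3.2 + 1000) × 1.004290 − 1000 = 1001.076 − 1000 = 1.08 permil

1.1 permil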